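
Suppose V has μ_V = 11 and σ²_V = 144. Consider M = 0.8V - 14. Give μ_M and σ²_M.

μ_M = -5.2, σ²_M = 92.16

M = 0.8V - 14 is linear with a = 0.8, b = -14.
μ_M = a·μ_V + b = 0.8·11 + (-14) = -5.2.
σ²_M = a²·σ²_V = 0.8²·144 = 92.16 (the additive constant -14 does not affect variance).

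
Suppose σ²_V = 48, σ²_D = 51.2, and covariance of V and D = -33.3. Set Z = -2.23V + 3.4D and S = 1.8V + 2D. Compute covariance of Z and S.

covariance of Z and S = 100.21

By bilinearity, covariance of Z and S = ac·σ²_V + bd·σ²_D + (ad+bc)·covariance of V and D, with a=-2.23, b=3.4, c=1.8, d=2.
ac·σ²_V = (-2.23)·1.8·48 = -192.672
bd·σ²_D = 3.4·2·51.2 = 348.16
(ad+bc)·covariance of V and D = (1.66)·(-33.3) = -55.278
covariance of Z and S = -192.672 + 348.16 + (-55.278) = 100.21.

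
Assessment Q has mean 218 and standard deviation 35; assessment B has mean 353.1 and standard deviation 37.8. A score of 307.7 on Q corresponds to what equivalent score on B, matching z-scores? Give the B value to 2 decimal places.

z = (307.7 − 218)/35 ≈ 2.5629.
B = 353.1 + z·37.8 = 353.1 + (307.7 − 218)·37.8/35 ≈ 449.98.

B = 449.98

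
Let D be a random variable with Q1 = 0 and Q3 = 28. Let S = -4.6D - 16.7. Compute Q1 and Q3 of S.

Q1(S) = -145.5, Q3(S) = -16.7

a = -4.6 < 0 reverses order: Q1(S) comes from Q3(D), Q3(S) from Q1(D).
Q1(S) = (-4.6)·28 + (-16.7) = -145.5; Q3(S) = (-4.6)·0 + (-16.7) = -16.7.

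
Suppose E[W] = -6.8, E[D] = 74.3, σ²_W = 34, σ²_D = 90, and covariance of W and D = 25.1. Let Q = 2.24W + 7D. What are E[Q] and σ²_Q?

E[Q] = 504.868, σ²_Q = 5367.7344

E[Q] = 2.24·E[W] + 7·E[D] = 2.24·(-6.8) + 7·74.3 = 504.868.
σ²_Q = a²·σ²_W + b²·σ²_D + 2ab·covariance of W and D with a = 2.24, b = 7.
= 2.24²·34 + 7²·90 + 2·2.24·7·25.1
= 170.5984 + 4410 + 787.136 = 5367.7344.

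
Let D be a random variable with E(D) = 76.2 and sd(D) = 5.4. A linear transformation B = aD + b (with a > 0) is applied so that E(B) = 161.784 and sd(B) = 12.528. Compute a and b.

a = 2.32, b = -15

sd(B) = a·sd(D) (a > 0), so a = 12.528/5.4 = 2.32.
E(B) = a·E(D) + b, so b = 161.784 − 2.32·76.2 = -15.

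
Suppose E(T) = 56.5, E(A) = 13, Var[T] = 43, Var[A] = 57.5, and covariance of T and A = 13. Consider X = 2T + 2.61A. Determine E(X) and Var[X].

E(X) = 146.93, Var[X] = 699.41575

E(X) = 2·E(T) + 2.61·E(A) = 2·56.5 + 2.61·13 = 146.93.
Var[X] = a²·Var[T] + b²·Var[A] + 2ab·covariance of T and A with a = 2, b = 2.61.
= 2²·43 + 2.61²·57.5 + 2·2·2.61·13
= 172 + 391.69575 + 135.72 = 699.41575.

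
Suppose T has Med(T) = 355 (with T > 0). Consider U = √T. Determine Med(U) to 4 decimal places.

Med(U) = 18.8414

√T is monotone on this domain, so Med(U) = √(355) ≈ 18.8414.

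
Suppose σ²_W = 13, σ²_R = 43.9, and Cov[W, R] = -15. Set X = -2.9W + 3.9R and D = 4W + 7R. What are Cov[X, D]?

By bilinearity, Cov[X, D] = ac·σ²_W + bd·σ²_R + (ad+bc)·Cov[W, R], with a=-2.9, b=3.9, c=4, d=7.
ac·σ²_W = (-2.9)·4·13 = -150.8
bd·σ²_R = 3.9·7·43.9 = 1198.47
(ad+bc)·Cov[W, R] = (-4.7)·(-15) = 70.5
Cov[X, D] = -150.8 + 1198.47 + 70.5 = 1118.17.

Cov[X, D] = 1118.17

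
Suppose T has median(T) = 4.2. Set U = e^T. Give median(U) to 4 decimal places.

median(U) = 66.6863

e^T is monotone on this domain, so median(U) = exp(4.2) ≈ 66.6863.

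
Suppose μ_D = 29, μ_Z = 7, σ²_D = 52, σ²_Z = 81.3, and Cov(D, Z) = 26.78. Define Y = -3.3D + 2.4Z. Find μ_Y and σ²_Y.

μ_Y = (-3.3)·μ_D + 2.4·μ_Z = (-3.3)·29 + 2.4·7 = -78.9.
σ²_Y = a²·σ²_D + b²·σ²_Z + 2ab·Cov(D, Z) with a = -3.3, b = 2.4.
= (-3.3)²·52 + 2.4²·81.3 + 2·(-3.3)·2.4·26.78
= 566.28 + 468.288 + (-424.1952) = 610.3728.

μ_Y = -78.9, σ²_Y = 610.3728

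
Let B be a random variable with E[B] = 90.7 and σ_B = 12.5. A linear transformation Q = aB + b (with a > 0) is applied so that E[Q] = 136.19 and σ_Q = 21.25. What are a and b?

σ_Q = a·σ_B (a > 0), so a = 21.25/12.5 = 1.7.
E[Q] = a·E[B] + b, so b = 136.19 − 1.7·90.7 = -18.

a = 1.7, b = -18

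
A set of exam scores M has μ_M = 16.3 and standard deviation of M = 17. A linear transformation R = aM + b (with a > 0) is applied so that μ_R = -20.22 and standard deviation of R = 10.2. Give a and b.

a = 0.6, b = -30

standard deviation of R = a·standard deviation of M (a > 0), so a = 10.2/17 = 0.6.
μ_R = a·μ_M + b, so b = -20.22 − 0.6·16.3 = -30.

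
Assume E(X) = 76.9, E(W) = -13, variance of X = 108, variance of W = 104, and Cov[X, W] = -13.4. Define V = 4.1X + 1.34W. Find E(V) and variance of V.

E(V) = 4.1·E(X) + 1.34·E(W) = 4.1·76.9 + 1.34·(-13) = 297.87.
variance of V = a²·variance of X + b²·variance of W + 2ab·Cov[X, W] with a = 4.1, b = 1.34.
= 4.1²·108 + 1.34²·104 + 2·4.1·1.34·(-13.4)
= 1815.48 + 186.7424 + (-147.2392) = 1854.9832.

E(V) = 297.87, variance of V = 1854.9832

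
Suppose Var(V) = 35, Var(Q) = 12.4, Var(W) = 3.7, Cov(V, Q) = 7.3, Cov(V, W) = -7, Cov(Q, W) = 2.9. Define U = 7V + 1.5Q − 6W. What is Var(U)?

Var(U) = 2565.2

Var(U) = a²·Var(V) + b²·Var(Q) + c²·Var(W) + 2ab·Cov(V, Q) + 2ac·Cov(V, W) + 2bc·Cov(Q, W), with a = 7, b = 1.5, c = -6.
= 1715 + 27.9 + 133.2 + 153.3 + 588 + (-52.2)
= 2565.2.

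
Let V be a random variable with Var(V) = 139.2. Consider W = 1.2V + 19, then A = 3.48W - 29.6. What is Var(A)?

Var(A) = 2427.5054592

Var(W) = 1.2²·139.2 = 200.448.
Var(A) = 3.48²·200.448 = 2427.5054592.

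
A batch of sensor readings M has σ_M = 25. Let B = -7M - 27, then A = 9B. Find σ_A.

σ_B = |-7|·25 = 175.
σ_A = |9|·175 = 1575.

σ_A = 1575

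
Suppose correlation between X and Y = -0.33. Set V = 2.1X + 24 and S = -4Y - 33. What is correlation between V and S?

correlation between V and S = 0.33

Linear rescalings preserve |correlation|; the slopes 2.1 and -4 have opposite signs, so the correlation flips sign: correlation between V and S = −correlation between X and Y = 0.33.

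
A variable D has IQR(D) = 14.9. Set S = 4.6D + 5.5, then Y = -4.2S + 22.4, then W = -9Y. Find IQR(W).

IQR(W) = 2590.812

IQR(S) = |4.6|·14.9 = 68.54.
IQR(Y) = |-4.2|·68.54 = 287.868.
IQR(W) = |-9|·287.868 = 2590.812.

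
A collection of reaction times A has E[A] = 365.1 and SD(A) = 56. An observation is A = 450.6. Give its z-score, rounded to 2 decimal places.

z = (A − E[A]) / SD(A) = (450.6 − 365.1) / 56 ≈ 1.53.

z = 1.53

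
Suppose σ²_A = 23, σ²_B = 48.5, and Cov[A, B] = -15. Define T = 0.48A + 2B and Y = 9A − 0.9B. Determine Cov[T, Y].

By bilinearity, Cov[T, Y] = ac·σ²_A + bd·σ²_B + (ad+bc)·Cov[A, B], with a=0.48, b=2, c=9, d=-0.9.
ac·σ²_A = 0.48·9·23 = 99.36
bd·σ²_B = 2·(-0.9)·48.5 = -87.3
(ad+bc)·Cov[A, B] = (17.568)·(-15) = -263.52
Cov[T, Y] = 99.36 + (-87.3) + (-263.52) = -251.46.

Cov[T, Y] = -251.46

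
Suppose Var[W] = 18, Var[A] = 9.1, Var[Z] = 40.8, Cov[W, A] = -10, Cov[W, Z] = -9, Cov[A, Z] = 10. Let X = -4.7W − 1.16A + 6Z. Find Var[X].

Var[X] = a²·Var[W] + b²·Var[A] + c²·Var[Z] + 2ab·Cov[W, A] + 2ac·Cov[W, Z] + 2bc·Cov[A, Z], with a = -4.7, b = -1.16, c = 6.
= 397.62 + 12.24496 + 1468.8 + (-109.04) + 507.6 + (-139.2)
= 2138.02496.

Var[X] = 2138.02496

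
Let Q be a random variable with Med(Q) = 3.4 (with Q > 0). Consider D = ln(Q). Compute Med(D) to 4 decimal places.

ln(Q) is monotone on this domain, so Med(D) = ln(3.4) ≈ 1.2238.

Med(D) = 1.2238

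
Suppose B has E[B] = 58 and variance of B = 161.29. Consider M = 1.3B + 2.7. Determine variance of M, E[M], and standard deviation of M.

M = 1.3B + 2.7 is linear with a = 1.3, b = 2.7.
variance of M = a²·variance of B = 1.3²·161.29 = 272.5801 (the additive constant 2.7 does not affect variance).
E[M] = a·E[B] + b = 1.3·58 + 2.7 = 78.1.
standard deviation of B = √161.29 = 12.7.
standard deviation of M = |a|·standard deviation of B = |1.3|·12.7 = 16.51.

variance of M = 272.5801, E[M] = 78.1, standard deviation of M = 16.51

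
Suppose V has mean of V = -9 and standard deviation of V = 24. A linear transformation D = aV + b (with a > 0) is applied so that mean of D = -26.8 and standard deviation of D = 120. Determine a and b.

standard deviation of D = a·standard deviation of V (a > 0), so a = 120/24 = 5.
mean of D = a·mean of V + b, so b = -26.8 − 5·(-9) = 18.2.

a = 5, b = 18.2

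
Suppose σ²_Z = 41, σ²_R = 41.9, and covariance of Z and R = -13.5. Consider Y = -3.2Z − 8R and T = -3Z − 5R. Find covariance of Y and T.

covariance of Y and T = 1529.6

By bilinearity, covariance of Y and T = ac·σ²_Z + bd·σ²_R + (ad+bc)·covariance of Z and R, with a=-3.2, b=-8, c=-3, d=-5.
ac·σ²_Z = (-3.2)·(-3)·41 = 393.6
bd·σ²_R = (-8)·(-5)·41.9 = 1676
(ad+bc)·covariance of Z and R = (40)·(-13.5) = -540
covariance of Y and T = 393.6 + 1676 + (-540) = 1529.6.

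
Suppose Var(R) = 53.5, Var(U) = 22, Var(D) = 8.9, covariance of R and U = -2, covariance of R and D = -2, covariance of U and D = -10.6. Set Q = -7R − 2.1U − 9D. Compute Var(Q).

Var(Q) = a²·Var(R) + b²·Var(U) + c²·Var(D) + 2ab·covariance of R and U + 2ac·covariance of R and D + 2bc·covariance of U and D, with a = -7, b = -2.1, c = -9.
= 2621.5 + 97.02 + 720.9 + (-58.8) + (-252) + (-400.68)
= 2727.94.

Var(Q) = 2727.94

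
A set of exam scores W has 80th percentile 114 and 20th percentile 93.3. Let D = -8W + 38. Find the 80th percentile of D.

80th percentile of D = -708.4

Since a = -8 < 0 the transformation is decreasing, reversing order: the 80th percentile of D corresponds to the 20th percentile of W.
So P_{80}(D) = a·P_{20}(W) + b = (-8)·93.3 + 38 = -708.4.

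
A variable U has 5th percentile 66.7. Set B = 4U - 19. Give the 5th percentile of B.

5th percentile of B = 247.8

Since a = 4 > 0 the transformation is increasing, so the 5th percentile of B = a·(P_{5} of U) + b = 4·66.7 + (-19) = 247.8.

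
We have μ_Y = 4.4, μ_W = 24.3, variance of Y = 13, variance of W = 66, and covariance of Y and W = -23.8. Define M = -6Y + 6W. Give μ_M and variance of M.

μ_M = (-6)·μ_Y + 6·μ_W = (-6)·4.4 + 6·24.3 = 119.4.
variance of M = a²·variance of Y + b²·variance of W + 2ab·covariance of Y and W with a = -6, b = 6.
= (-6)²·13 + 6²·66 + 2·(-6)·6·(-23.8)
= 468 + 2376 + 1713.6 = 4557.6.

μ_M = 119.4, variance of M = 4557.6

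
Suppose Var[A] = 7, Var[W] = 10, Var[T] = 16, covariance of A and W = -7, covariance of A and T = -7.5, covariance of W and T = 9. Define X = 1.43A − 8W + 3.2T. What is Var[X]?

Var[X] = 448.8743

Var[X] = a²·Var[A] + b²·Var[W] + c²·Var[T] + 2ab·covariance of A and W + 2ac·covariance of A and T + 2bc·covariance of W and T, with a = 1.43, b = -8, c = 3.2.
= 14.3143 + 640 + 163.84 + 160.16 + (-68.64) + (-460.8)
= 448.8743.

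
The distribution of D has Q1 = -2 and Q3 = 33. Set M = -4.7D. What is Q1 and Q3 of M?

a = -4.7 < 0 reverses order: Q1(M) comes from Q3(D), Q3(M) from Q1(D).
Q1(M) = (-4.7)·33 = -155.1; Q3(M) = (-4.7)·(-2) = 9.4.

Q1(M) = -155.1, Q3(M) = 9.4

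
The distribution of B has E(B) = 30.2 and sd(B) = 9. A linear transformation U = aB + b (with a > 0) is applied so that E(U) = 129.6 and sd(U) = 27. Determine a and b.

a = 3, b = 39

sd(U) = a·sd(B) (a > 0), so a = 27/9 = 3.
E(U) = a·E(B) + b, so b = 129.6 − 3·30.2 = 39.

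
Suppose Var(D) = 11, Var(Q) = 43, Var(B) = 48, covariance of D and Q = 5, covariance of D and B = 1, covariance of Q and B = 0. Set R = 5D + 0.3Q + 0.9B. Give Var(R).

Var(R) = 341.75

Var(R) = a²·Var(D) + b²·Var(Q) + c²·Var(B) + 2ab·covariance of D and Q + 2ac·covariance of D and B + 2bc·covariance of Q and B, with a = 5, b = 0.3, c = 0.9.
= 275 + 3.87 + 38.88 + 15 + 9 + 0
= 341.75.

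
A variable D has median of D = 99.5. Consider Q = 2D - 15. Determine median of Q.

A linear map preserves order up to sign, so median of Q = a·median of D + b = 2·99.5 + (-15) = 184.

median of Q = 184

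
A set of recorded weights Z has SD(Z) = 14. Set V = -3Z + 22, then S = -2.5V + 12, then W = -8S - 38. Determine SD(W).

SD(V) = |-3|·14 = 42.
SD(S) = |-2.5|·42 = 105.
SD(W) = |-8|·105 = 840.

SD(W) = 840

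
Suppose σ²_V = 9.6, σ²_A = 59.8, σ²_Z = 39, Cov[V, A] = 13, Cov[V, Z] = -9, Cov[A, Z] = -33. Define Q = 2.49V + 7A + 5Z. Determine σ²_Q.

σ²_Q = a²·σ²_V + b²·σ²_A + c²·σ²_Z + 2ab·Cov[V, A] + 2ac·Cov[V, Z] + 2bc·Cov[A, Z], with a = 2.49, b = 7, c = 5.
= 59.52096 + 2930.2 + 975 + 453.18 + (-224.1) + (-2310)
= 1883.80096.

σ²_Q = 1883.80096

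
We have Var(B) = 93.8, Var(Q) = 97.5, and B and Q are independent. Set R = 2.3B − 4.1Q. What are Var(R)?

Var(R) = 2135.177

Var(R) = a²·Var(B) + b²·Var(Q) + 2ab·Cov[B, Q] with a = 2.3, b = -4.1.
Independence gives Cov[B, Q] = 0.
= 2.3²·93.8 + (-4.1)²·97.5 + 2·2.3·(-4.1)·0
= 496.202 + 1638.975 + 0 = 2135.177.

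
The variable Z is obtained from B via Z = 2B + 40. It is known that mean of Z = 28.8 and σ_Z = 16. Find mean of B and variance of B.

From Z = 2B + 40: mean of Z = a·mean of B + b, so mean of B = (mean of Z − b)/a = (28.8 − 40)/2 = -5.6.
variance of Z = 16² = 256.
variance of Z = a²·variance of B, so variance of B = 256/2² = 64.

mean of B = -5.6, variance of B = 64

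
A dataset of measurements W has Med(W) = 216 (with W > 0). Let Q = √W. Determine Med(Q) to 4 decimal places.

Med(Q) = 14.6969

√W is monotone on this domain, so Med(Q) = √(216) ≈ 14.6969.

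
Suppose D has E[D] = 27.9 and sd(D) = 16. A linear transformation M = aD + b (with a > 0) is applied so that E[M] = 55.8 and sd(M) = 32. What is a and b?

sd(M) = a·sd(D) (a > 0), so a = 32/16 = 2.
E[M] = a·E[D] + b, so b = 55.8 − 2·27.9 = 0.

a = 2, b = 0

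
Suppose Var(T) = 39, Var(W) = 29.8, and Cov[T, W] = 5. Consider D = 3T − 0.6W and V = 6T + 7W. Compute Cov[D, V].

By bilinearity, Cov[D, V] = ac·Var(T) + bd·Var(W) + (ad+bc)·Cov[T, W], with a=3, b=-0.6, c=6, d=7.
ac·Var(T) = 3·6·39 = 702
bd·Var(W) = (-0.6)·7·29.8 = -125.16
(ad+bc)·Cov[T, W] = (17.4)·5 = 87
Cov[D, V] = 702 + (-125.16) + 87 = 663.84.

Cov[D, V] = 663.84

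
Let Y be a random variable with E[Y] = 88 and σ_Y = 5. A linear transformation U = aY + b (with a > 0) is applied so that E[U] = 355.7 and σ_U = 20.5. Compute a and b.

σ_U = a·σ_Y (a > 0), so a = 20.5/5 = 4.1.
E[U] = a·E[Y] + b, so b = 355.7 − 4.1·88 = -5.1.

a = 4.1, b = -5.1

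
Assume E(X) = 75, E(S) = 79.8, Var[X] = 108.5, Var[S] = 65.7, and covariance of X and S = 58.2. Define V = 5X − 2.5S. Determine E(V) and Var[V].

E(V) = 5·E(X) + (-2.5)·E(S) = 5·75 + (-2.5)·79.8 = 175.5.
Var[V] = a²·Var[X] + b²·Var[S] + 2ab·covariance of X and S with a = 5, b = -2.5.
= 5²·108.5 + (-2.5)²·65.7 + 2·5·(-2.5)·58.2
= 2712.5 + 410.625 + (-1455) = 1668.125.

E(V) = 175.5, Var[V] = 1668.125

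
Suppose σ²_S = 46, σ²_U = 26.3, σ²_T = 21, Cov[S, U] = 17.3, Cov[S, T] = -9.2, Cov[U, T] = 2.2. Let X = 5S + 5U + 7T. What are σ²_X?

σ²_X = a²·σ²_S + b²·σ²_U + c²·σ²_T + 2ab·Cov[S, U] + 2ac·Cov[S, T] + 2bc·Cov[U, T], with a = 5, b = 5, c = 7.
= 1150 + 657.5 + 1029 + 865 + (-644) + 154
= 3211.5.

σ²_X = 3211.5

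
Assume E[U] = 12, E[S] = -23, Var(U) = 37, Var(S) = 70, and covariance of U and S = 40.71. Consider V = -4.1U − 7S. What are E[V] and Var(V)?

E[V] = 111.8, Var(V) = 6388.724

E[V] = (-4.1)·E[U] + (-7)·E[S] = (-4.1)·12 + (-7)·(-23) = 111.8.
Var(V) = a²·Var(U) + b²·Var(S) + 2ab·covariance of U and S with a = -4.1, b = -7.
= (-4.1)²·37 + (-7)²·70 + 2·(-4.1)·(-7)·40.71
= 621.97 + 3430 + 2336.754 = 6388.724.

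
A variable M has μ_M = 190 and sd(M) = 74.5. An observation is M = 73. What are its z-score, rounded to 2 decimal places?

z = (M − μ_M) / sd(M) = (73 − 190) / 74.5 ≈ -1.57.

z = -1.57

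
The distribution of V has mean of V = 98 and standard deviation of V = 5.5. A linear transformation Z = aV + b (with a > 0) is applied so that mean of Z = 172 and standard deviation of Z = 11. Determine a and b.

standard deviation of Z = a·standard deviation of V (a > 0), so a = 11/5.5 = 2.
mean of Z = a·mean of V + b, so b = 172 − 2·98 = -24.

a = 2, b = -24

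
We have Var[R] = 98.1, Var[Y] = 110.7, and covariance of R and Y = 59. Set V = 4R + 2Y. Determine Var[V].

Var[V] = a²·Var[R] + b²·Var[Y] + 2ab·covariance of R and Y with a = 4, b = 2.
= 4²·98.1 + 2²·110.7 + 2·4·2·59
= 1569.6 + 442.8 + 944 = 2956.4.

Var[V] = 2956.4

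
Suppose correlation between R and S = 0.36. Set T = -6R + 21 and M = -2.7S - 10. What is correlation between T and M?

correlation between T and M = 0.36

Linear rescalings preserve correlation up to sign; here the slopes -6 and -2.7 have the same sign, so correlation between T and M = correlation between R and S = 0.36.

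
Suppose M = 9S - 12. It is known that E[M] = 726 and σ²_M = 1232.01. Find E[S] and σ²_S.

E[S] = 82, σ²_S = 15.21

From M = 9S - 12: E[M] = a·E[S] + b, so E[S] = (E[M] − b)/a = (726 − (-12))/9 = 82.
σ²_M = a²·σ²_S, so σ²_S = 1232.01/9² = 15.21.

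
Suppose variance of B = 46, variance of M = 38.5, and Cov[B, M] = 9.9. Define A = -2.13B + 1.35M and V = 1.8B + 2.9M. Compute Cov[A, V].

Cov[A, V] = -62.7318

By bilinearity, Cov[A, V] = ac·variance of B + bd·variance of M + (ad+bc)·Cov[B, M], with a=-2.13, b=1.35, c=1.8, d=2.9.
ac·variance of B = (-2.13)·1.8·46 = -176.364
bd·variance of M = 1.35·2.9·38.5 = 150.7275
(ad+bc)·Cov[B, M] = (-3.747)·9.9 = -37.0953
Cov[A, V] = -176.364 + 150.7275 + (-37.0953) = -62.7318.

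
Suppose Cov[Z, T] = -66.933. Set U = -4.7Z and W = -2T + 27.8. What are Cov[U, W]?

Cov[U, W] = a·c·Cov[Z, T] = (-4.7)·(-2)·(-66.933) = -629.1702. Additive constants drop out.

Cov[U, W] = -629.1702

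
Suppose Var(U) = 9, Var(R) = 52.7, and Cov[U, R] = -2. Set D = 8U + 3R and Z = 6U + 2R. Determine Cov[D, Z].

By bilinearity, Cov[D, Z] = ac·Var(U) + bd·Var(R) + (ad+bc)·Cov[U, R], with a=8, b=3, c=6, d=2.
ac·Var(U) = 8·6·9 = 432
bd·Var(R) = 3·2·52.7 = 316.2
(ad+bc)·Cov[U, R] = (34)·(-2) = -68
Cov[D, Z] = 432 + 316.2 + (-68) = 680.2.

Cov[D, Z] = 680.2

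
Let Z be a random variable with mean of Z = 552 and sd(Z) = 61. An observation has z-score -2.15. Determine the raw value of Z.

Z = mean of Z + z·sd(Z) = 552 + (-2.15)·61 = 420.85.

Z = 420.85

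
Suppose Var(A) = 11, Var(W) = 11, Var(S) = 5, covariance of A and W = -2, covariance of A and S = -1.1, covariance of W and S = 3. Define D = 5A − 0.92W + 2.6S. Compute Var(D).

Var(D) = 293.5584

Var(D) = a²·Var(A) + b²·Var(W) + c²·Var(S) + 2ab·covariance of A and W + 2ac·covariance of A and S + 2bc·covariance of W and S, with a = 5, b = -0.92, c = 2.6.
= 275 + 9.3104 + 33.8 + 18.4 + (-28.6) + (-14.352)
= 293.5584.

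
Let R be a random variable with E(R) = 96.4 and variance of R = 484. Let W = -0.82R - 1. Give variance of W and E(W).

variance of W = 325.4416, E(W) = -80.048

W = -0.82R - 1 is linear with a = -0.82, b = -1.
variance of W = a²·variance of R = (-0.82)²·484 = 325.4416 (the additive constant -1 does not affect variance).
E(W) = a·E(R) + b = (-0.82)·96.4 + (-1) = -80.048.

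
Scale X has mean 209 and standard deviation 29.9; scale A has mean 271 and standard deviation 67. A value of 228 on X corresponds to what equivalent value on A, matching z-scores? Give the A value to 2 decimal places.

z = (228 − 209)/29.9 ≈ 0.6355.
A = 271 + z·67 = 271 + (228 − 209)·67/29.9 ≈ 313.58.

A = 313.58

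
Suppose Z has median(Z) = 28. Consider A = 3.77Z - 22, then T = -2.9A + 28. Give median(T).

median(T) = -214.324

median(A) = 3.77·28 + (-22) = 83.56.
median(T) = (-2.9)·83.56 + 28 = -214.324.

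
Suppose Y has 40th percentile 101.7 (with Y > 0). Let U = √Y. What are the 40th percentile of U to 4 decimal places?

40th percentile of U = 10.0846

√Y is increasing, so P_{40}(U) = g(P_{40}(Y)) ≈ 10.0846.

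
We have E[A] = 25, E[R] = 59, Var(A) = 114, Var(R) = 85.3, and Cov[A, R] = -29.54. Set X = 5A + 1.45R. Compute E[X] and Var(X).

E[X] = 210.55, Var(X) = 2601.01325

E[X] = 5·E[A] + 1.45·E[R] = 5·25 + 1.45·59 = 210.55.
Var(X) = a²·Var(A) + b²·Var(R) + 2ab·Cov[A, R] with a = 5, b = 1.45.
= 5²·114 + 1.45²·85.3 + 2·5·1.45·(-29.54)
= 2850 + 179.34325 + (-428.33) = 2601.01325.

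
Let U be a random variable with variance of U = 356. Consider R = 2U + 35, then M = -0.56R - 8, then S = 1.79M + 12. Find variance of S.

variance of R = 2²·356 = 1424.
variance of M = (-0.56)²·1424 = 446.5664.
variance of S = 1.79²·446.5664 = 1430.84340224.

variance of S = 1430.84340224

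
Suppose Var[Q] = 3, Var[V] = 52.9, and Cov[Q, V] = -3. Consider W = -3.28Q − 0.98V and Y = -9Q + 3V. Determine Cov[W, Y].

Cov[W, Y] = -63.906

By bilinearity, Cov[W, Y] = ac·Var[Q] + bd·Var[V] + (ad+bc)·Cov[Q, V], with a=-3.28, b=-0.98, c=-9, d=3.
ac·Var[Q] = (-3.28)·(-9)·3 = 88.56
bd·Var[V] = (-0.98)·3·52.9 = -155.526
(ad+bc)·Cov[Q, V] = (-1.02)·(-3) = 3.06
Cov[W, Y] = 88.56 + (-155.526) + 3.06 = -63.906.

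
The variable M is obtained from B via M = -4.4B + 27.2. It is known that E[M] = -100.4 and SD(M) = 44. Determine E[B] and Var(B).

From M = -4.4B + 27.2: E[M] = a·E[B] + b, so E[B] = (E[M] − b)/a = (-100.4 − 27.2)/(-4.4) = 29.
Var(M) = 44² = 1936.
Var(M) = a²·Var(B), so Var(B) = 1936/(-4.4)² = 100.

E[B] = 29, Var(B) = 100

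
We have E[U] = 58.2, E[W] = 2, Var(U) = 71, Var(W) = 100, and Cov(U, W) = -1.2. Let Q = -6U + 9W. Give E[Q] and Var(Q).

E[Q] = (-6)·E[U] + 9·E[W] = (-6)·58.2 + 9·2 = -331.2.
Var(Q) = a²·Var(U) + b²·Var(W) + 2ab·Cov(U, W) with a = -6, b = 9.
= (-6)²·71 + 9²·100 + 2·(-6)·9·(-1.2)
= 2556 + 8100 + 129.6 = 10785.6.

E[Q] = -331.2, Var(Q) = 10785.6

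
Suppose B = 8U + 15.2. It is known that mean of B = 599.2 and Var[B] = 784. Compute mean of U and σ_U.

From B = 8U + 15.2: mean of B = a·mean of U + b, so mean of U = (mean of B − b)/a = (599.2 − 15.2)/8 = 73.
σ_B = √784 = 28.
σ_B = |a|·σ_U, so σ_U = 28/|8| = 3.5.

mean of U = 73, σ_U = 3.5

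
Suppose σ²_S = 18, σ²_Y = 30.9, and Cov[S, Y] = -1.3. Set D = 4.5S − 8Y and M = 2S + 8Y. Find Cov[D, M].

Cov[D, M] = -1841.6

By bilinearity, Cov[D, M] = ac·σ²_S + bd·σ²_Y + (ad+bc)·Cov[S, Y], with a=4.5, b=-8, c=2, d=8.
ac·σ²_S = 4.5·2·18 = 162
bd·σ²_Y = (-8)·8·30.9 = -1977.6
(ad+bc)·Cov[S, Y] = (20)·(-1.3) = -26
Cov[D, M] = 162 + (-1977.6) + (-26) = -1841.6.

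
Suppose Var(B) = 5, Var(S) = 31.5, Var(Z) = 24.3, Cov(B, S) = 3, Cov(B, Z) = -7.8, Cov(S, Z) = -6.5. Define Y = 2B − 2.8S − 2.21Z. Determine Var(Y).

Var(Y) = 340.55163

Var(Y) = a²·Var(B) + b²·Var(S) + c²·Var(Z) + 2ab·Cov(B, S) + 2ac·Cov(B, Z) + 2bc·Cov(S, Z), with a = 2, b = -2.8, c = -2.21.
= 20 + 246.96 + 118.68363 + (-33.6) + 68.952 + (-80.444)
= 340.55163.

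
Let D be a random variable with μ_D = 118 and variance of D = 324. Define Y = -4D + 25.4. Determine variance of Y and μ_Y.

Y = -4D + 25.4 is linear with a = -4, b = 25.4.
variance of Y = a²·variance of D = (-4)²·324 = 5184 (the additive constant 25.4 does not affect variance).
μ_Y = a·μ_D + b = (-4)·118 + 25.4 = -446.6.

variance of Y = 5184, μ_Y = -446.6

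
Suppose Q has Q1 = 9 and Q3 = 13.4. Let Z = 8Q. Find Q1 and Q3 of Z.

a = 8 > 0: Q1(Z) = a·Q1(Q)+b = 72, Q3(Z) = a·Q3(Q)+b = 107.2.

Q1(Z) = 72, Q3(Z) = 107.2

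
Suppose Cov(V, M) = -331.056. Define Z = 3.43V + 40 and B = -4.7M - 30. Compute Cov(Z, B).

Cov(Z, B) = 5336.953776

Cov(Z, B) = a·c·Cov(V, M) = 3.43·(-4.7)·(-331.056) = 5336.953776. Additive constants drop out.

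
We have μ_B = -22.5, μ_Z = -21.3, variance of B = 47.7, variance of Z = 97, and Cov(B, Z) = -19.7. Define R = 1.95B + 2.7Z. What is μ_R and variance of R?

μ_R = 1.95·μ_B + 2.7·μ_Z = 1.95·(-22.5) + 2.7·(-21.3) = -101.385.
variance of R = a²·variance of B + b²·variance of Z + 2ab·Cov(B, Z) with a = 1.95, b = 2.7.
= 1.95²·47.7 + 2.7²·97 + 2·1.95·2.7·(-19.7)
= 181.37925 + 707.13 + (-207.441) = 681.06825.

μ_R = -101.385, variance of R = 681.06825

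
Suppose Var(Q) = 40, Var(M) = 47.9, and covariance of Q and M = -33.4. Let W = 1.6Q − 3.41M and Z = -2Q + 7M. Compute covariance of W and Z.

covariance of W and Z = -1873.241

By bilinearity, covariance of W and Z = ac·Var(Q) + bd·Var(M) + (ad+bc)·covariance of Q and M, with a=1.6, b=-3.41, c=-2, d=7.
ac·Var(Q) = 1.6·(-2)·40 = -128
bd·Var(M) = (-3.41)·7·47.9 = -1143.373
(ad+bc)·covariance of Q and M = (18.02)·(-33.4) = -601.868
covariance of W and Z = -128 + (-1143.373) + (-601.868) = -1873.241.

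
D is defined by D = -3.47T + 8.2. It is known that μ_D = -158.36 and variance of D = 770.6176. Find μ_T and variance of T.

From D = -3.47T + 8.2: μ_D = a·μ_T + b, so μ_T = (μ_D − b)/a = (-158.36 − 8.2)/(-3.47) = 48.
variance of D = a²·variance of T, so variance of T = 770.6176/(-3.47)² = 64.

μ_T = 48, variance of T = 64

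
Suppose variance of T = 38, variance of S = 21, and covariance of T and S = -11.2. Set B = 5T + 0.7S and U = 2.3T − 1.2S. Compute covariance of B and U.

covariance of B and U = 468.528

By bilinearity, covariance of B and U = ac·variance of T + bd·variance of S + (ad+bc)·covariance of T and S, with a=5, b=0.7, c=2.3, d=-1.2.
ac·variance of T = 5·2.3·38 = 437
bd·variance of S = 0.7·(-1.2)·21 = -17.64
(ad+bc)·covariance of T and S = (-4.39)·(-11.2) = 49.168
covariance of B and U = 437 + (-17.64) + 49.168 = 468.528.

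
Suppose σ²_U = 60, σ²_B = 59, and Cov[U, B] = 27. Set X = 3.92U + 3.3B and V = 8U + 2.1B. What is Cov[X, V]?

By bilinearity, Cov[X, V] = ac·σ²_U + bd·σ²_B + (ad+bc)·Cov[U, B], with a=3.92, b=3.3, c=8, d=2.1.
ac·σ²_U = 3.92·8·60 = 1881.6
bd·σ²_B = 3.3·2.1·59 = 408.87
(ad+bc)·Cov[U, B] = (34.632)·27 = 935.064
Cov[X, V] = 1881.6 + 408.87 + 935.064 = 3225.534.

Cov[X, V] = 3225.534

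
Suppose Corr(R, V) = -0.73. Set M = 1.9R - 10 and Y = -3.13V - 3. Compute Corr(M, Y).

Corr(M, Y) = 0.73

Linear rescalings preserve |correlation|; the slopes 1.9 and -3.13 have opposite signs, so the correlation flips sign: Corr(M, Y) = −Corr(R, V) = 0.73.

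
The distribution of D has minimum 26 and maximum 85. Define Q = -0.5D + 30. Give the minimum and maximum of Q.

a = -0.5 < 0, so order reverses: min(Q) = a·max(D)+b = (-0.5)·85 + 30 = -12.5; max(Q) = a·min(D)+b = (-0.5)·26 + 30 = 17.

min(Q) = -12.5, max(Q) = 17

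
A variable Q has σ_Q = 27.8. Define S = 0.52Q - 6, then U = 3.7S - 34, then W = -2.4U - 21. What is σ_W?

σ_S = |0.52|·27.8 = 14.456.
σ_U = |3.7|·14.456 = 53.4872.
σ_W = |-2.4|·53.4872 = 128.36928.

σ_W = 128.36928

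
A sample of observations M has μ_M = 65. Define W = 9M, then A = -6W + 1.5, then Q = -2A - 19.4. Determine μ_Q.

μ_W = 9·65 = 585.
μ_A = (-6)·585 + 1.5 = -3508.5.
μ_Q = (-2)·(-3508.5) + (-19.4) = 6997.6.

μ_Q = 6997.6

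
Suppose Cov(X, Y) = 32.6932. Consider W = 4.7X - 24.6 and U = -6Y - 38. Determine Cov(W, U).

Cov(W, U) = -921.94824

Cov(W, U) = a·c·Cov(X, Y) = 4.7·(-6)·32.6932 = -921.94824. Additive constants drop out.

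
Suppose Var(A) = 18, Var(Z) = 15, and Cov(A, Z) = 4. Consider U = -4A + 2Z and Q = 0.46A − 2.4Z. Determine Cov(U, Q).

By bilinearity, Cov(U, Q) = ac·Var(A) + bd·Var(Z) + (ad+bc)·Cov(A, Z), with a=-4, b=2, c=0.46, d=-2.4.
ac·Var(A) = (-4)·0.46·18 = -33.12
bd·Var(Z) = 2·(-2.4)·15 = -72
(ad+bc)·Cov(A, Z) = (10.52)·4 = 42.08
Cov(U, Q) = -33.12 + (-72) + 42.08 = -63.04.

Cov(U, Q) = -63.04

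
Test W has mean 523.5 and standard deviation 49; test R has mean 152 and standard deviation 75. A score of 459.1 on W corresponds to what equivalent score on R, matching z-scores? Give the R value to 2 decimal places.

z = (459.1 − 523.5)/49 ≈ -1.3143.
R = 152 + z·75 = 152 + (459.1 − 523.5)·75/49 ≈ 53.43.

R = 53.43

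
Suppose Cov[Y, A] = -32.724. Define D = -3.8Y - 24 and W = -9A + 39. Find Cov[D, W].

Cov[D, W] = a·c·Cov[Y, A] = (-3.8)·(-9)·(-32.724) = -1119.1608. Additive constants drop out.

Cov[D, W] = -1119.1608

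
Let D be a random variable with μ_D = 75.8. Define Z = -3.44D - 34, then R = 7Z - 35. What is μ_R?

μ_R = -2098.264

μ_Z = (-3.44)·75.8 + (-34) = -294.752.
μ_R = 7·(-294.752) + (-35) = -2098.264.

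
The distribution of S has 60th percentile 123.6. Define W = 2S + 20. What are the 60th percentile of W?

Since a = 2 > 0 the transformation is increasing, so the 60th percentile of W = a·(P_{60} of S) + b = 2·123.6 + 20 = 267.2.

60th percentile of W = 267.2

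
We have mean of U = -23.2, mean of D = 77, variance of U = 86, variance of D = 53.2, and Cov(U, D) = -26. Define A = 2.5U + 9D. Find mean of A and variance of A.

mean of A = 635, variance of A = 3676.7

mean of A = 2.5·mean of U + 9·mean of D = 2.5·(-23.2) + 9·77 = 635.
variance of A = a²·variance of U + b²·variance of D + 2ab·Cov(U, D) with a = 2.5, b = 9.
= 2.5²·86 + 9²·53.2 + 2·2.5·9·(-26)
= 537.5 + 4309.2 + (-1170) = 3676.7.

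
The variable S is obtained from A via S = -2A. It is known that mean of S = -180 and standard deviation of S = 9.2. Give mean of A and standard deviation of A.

mean of A = 90, standard deviation of A = 4.6

From S = -2A: mean of S = a·mean of A + b, so mean of A = (mean of S − b)/a = (-180 − 0)/(-2) = 90.
standard deviation of S = |a|·standard deviation of A, so standard deviation of A = 9.2/|-2| = 4.6.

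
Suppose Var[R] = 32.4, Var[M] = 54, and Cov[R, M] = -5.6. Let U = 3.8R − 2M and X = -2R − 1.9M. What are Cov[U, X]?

Cov[U, X] = -23.008

By bilinearity, Cov[U, X] = ac·Var[R] + bd·Var[M] + (ad+bc)·Cov[R, M], with a=3.8, b=-2, c=-2, d=-1.9.
ac·Var[R] = 3.8·(-2)·32.4 = -246.24
bd·Var[M] = (-2)·(-1.9)·54 = 205.2
(ad+bc)·Cov[R, M] = (-3.22)·(-5.6) = 18.032
Cov[U, X] = -246.24 + 205.2 + 18.032 = -23.008.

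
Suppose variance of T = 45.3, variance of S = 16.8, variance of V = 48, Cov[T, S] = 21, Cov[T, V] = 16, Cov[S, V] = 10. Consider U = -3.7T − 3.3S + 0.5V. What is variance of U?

variance of U = 1235.729

variance of U = a²·variance of T + b²·variance of S + c²·variance of V + 2ab·Cov[T, S] + 2ac·Cov[T, V] + 2bc·Cov[S, V], with a = -3.7, b = -3.3, c = 0.5.
= 620.157 + 182.952 + 12 + 512.82 + (-59.2) + (-33)
= 1235.729.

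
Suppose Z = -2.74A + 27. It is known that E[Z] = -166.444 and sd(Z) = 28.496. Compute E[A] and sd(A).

From Z = -2.74A + 27: E[Z] = a·E[A] + b, so E[A] = (E[Z] − b)/a = (-166.444 − 27)/(-2.74) = 70.6.
sd(Z) = |a|·sd(A), so sd(A) = 28.496/|-2.74| = 10.4.

E[A] = 70.6, sd(A) = 10.4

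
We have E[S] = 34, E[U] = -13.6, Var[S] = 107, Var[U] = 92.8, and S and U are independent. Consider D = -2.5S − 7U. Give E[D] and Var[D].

E[D] = 10.2, Var[D] = 5215.95

E[D] = (-2.5)·E[S] + (-7)·E[U] = (-2.5)·34 + (-7)·(-13.6) = 10.2.
Var[D] = a²·Var[S] + b²·Var[U] + 2ab·Cov(S, U) with a = -2.5, b = -7.
Independence gives Cov(S, U) = 0.
= (-2.5)²·107 + (-7)²·92.8 + 2·(-2.5)·(-7)·0
= 668.75 + 4547.2 + 0 = 5215.95.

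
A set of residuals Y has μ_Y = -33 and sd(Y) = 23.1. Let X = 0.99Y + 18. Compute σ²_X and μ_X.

σ²_X = 522.991161, μ_X = -14.67

X = 0.99Y + 18 is linear with a = 0.99, b = 18.
σ²_Y = 23.1² = 533.61.
σ²_X = a²·σ²_Y = 0.99²·533.61 = 522.991161 (the additive constant 18 does not affect variance).
μ_X = a·μ_Y + b = 0.99·(-33) + 18 = -14.67.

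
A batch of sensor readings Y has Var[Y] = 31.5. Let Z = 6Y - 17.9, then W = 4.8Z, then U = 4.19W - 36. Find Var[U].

Var[U] = 458694.544896

Var[Z] = 6²·31.5 = 1134.
Var[W] = 4.8²·1134 = 26127.36.
Var[U] = 4.19²·26127.36 = 458694.544896.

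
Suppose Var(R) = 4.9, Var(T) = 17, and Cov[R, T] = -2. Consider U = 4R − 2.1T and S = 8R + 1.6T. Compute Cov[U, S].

Cov[U, S] = 120.48

By bilinearity, Cov[U, S] = ac·Var(R) + bd·Var(T) + (ad+bc)·Cov[R, T], with a=4, b=-2.1, c=8, d=1.6.
ac·Var(R) = 4·8·4.9 = 156.8
bd·Var(T) = (-2.1)·1.6·17 = -57.12
(ad+bc)·Cov[R, T] = (-10.4)·(-2) = 20.8
Cov[U, S] = 156.8 + (-57.12) + 20.8 = 120.48.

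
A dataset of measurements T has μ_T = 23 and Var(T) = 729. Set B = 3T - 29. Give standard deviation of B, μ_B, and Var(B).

standard deviation of B = 81, μ_B = 40, Var(B) = 6561

B = 3T - 29 is linear with a = 3, b = -29.
standard deviation of T = √729 = 27.
standard deviation of B = |a|·standard deviation of T = |3|·27 = 81.
μ_B = a·μ_T + b = 3·23 + (-29) = 40.
Var(B) = a²·Var(T) = 3²·729 = 6561 (the additive constant -29 does not affect variance).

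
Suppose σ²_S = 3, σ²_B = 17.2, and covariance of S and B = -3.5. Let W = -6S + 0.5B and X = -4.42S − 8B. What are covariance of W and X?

By bilinearity, covariance of W and X = ac·σ²_S + bd·σ²_B + (ad+bc)·covariance of S and B, with a=-6, b=0.5, c=-4.42, d=-8.
ac·σ²_S = (-6)·(-4.42)·3 = 79.56
bd·σ²_B = 0.5·(-8)·17.2 = -68.8
(ad+bc)·covariance of S and B = (45.79)·(-3.5) = -160.265
covariance of W and X = 79.56 + (-68.8) + (-160.265) = -149.505.

covariance of W and X = -149.505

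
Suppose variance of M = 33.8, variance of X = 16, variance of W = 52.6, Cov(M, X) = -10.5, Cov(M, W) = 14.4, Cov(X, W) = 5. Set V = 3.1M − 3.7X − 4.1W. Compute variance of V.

variance of V = 1454.586

variance of V = a²·variance of M + b²·variance of X + c²·variance of W + 2ab·Cov(M, X) + 2ac·Cov(M, W) + 2bc·Cov(X, W), with a = 3.1, b = -3.7, c = -4.1.
= 324.818 + 219.04 + 884.206 + 240.87 + (-366.048) + 151.7
= 1454.586.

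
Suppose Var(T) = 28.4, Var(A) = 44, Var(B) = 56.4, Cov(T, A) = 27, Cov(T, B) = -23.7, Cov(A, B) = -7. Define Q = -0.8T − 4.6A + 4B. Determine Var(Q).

Var(Q) = a²·Var(T) + b²·Var(A) + c²·Var(B) + 2ab·Cov(T, A) + 2ac·Cov(T, B) + 2bc·Cov(A, B), with a = -0.8, b = -4.6, c = 4.
= 18.176 + 931.04 + 902.4 + 198.72 + 151.68 + 257.6
= 2459.616.

Var(Q) = 2459.616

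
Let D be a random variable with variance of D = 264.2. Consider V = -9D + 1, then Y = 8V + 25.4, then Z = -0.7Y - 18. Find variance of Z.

variance of Z = 671110.272

variance of V = (-9)²·264.2 = 21400.2.
variance of Y = 8²·21400.2 = 1369612.8.
variance of Z = (-0.7)²·1369612.8 = 671110.272.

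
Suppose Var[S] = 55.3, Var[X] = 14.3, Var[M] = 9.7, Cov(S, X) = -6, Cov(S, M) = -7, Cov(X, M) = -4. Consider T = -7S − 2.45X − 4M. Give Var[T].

Var[T] = a²·Var[S] + b²·Var[X] + c²·Var[M] + 2ab·Cov(S, X) + 2ac·Cov(S, M) + 2bc·Cov(X, M), with a = -7, b = -2.45, c = -4.
= 2709.7 + 85.83575 + 155.2 + (-205.8) + (-392) + (-78.4)
= 2274.53575.

Var[T] = 2274.53575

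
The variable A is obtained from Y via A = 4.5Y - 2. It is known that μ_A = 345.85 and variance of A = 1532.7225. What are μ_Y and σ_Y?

From A = 4.5Y - 2: μ_A = a·μ_Y + b, so μ_Y = (μ_A − b)/a = (345.85 − (-2))/4.5 = 77.3.
σ_A = √1532.7225 = 39.15.
σ_A = |a|·σ_Y, so σ_Y = 39.15/|4.5| = 8.7.

μ_Y = 77.3, σ_Y = 8.7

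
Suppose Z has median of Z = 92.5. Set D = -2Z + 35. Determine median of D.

median of D = -150

A linear map preserves order up to sign, so median of D = a·median of Z + b = (-2)·92.5 + 35 = -150.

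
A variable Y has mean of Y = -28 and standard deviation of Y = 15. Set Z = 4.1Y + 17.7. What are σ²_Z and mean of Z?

σ²_Z = 3782.25, mean of Z = -97.1

Z = 4.1Y + 17.7 is linear with a = 4.1, b = 17.7.
σ²_Y = 15² = 225.
σ²_Z = a²·σ²_Y = 4.1²·225 = 3782.25 (the additive constant 17.7 does not affect variance).
mean of Z = a·mean of Y + b = 4.1·(-28) + 17.7 = -97.1.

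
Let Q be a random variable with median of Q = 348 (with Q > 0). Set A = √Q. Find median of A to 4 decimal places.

median of A = 18.6548

√Q is monotone on this domain, so median of A = √(348) ≈ 18.6548.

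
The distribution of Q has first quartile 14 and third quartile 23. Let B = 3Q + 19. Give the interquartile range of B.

IQR of Q = Q3 − Q1 = 23 − 14 = 9.
Under B = aQ + b, IQR(B) = |a|·IQR(Q) = |3|·9 = 27 (shifts cancel; spread scales by |a|).

IQR(B) = 27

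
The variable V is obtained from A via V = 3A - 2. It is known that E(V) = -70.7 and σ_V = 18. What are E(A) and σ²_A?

E(A) = -22.9, σ²_A = 36

From V = 3A - 2: E(V) = a·E(A) + b, so E(A) = (E(V) − b)/a = (-70.7 − (-2))/3 = -22.9.
σ²_V = 18² = 324.
σ²_V = a²·σ²_A, so σ²_A = 324/3² = 36.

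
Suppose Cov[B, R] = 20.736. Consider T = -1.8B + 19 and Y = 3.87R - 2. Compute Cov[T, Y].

Cov[T, Y] = a·c·Cov[B, R] = (-1.8)·3.87·20.736 = -144.446976. Additive constants drop out.

Cov[T, Y] = -144.446976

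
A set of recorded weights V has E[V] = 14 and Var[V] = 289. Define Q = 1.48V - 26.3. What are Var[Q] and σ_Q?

Q = 1.48V - 26.3 is linear with a = 1.48, b = -26.3.
Var[Q] = a²·Var[V] = 1.48²·289 = 633.0256 (the additive constant -26.3 does not affect variance).
σ_V = √289 = 17.
σ_Q = |a|·σ_V = |1.48|·17 = 25.16.

Var[Q] = 633.0256, σ_Q = 25.16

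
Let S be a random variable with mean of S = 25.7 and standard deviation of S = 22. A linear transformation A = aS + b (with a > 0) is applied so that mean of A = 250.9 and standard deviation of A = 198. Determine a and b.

standard deviation of A = a·standard deviation of S (a > 0), so a = 198/22 = 9.
mean of A = a·mean of S + b, so b = 250.9 − 9·25.7 = 19.6.

a = 9, b = 19.6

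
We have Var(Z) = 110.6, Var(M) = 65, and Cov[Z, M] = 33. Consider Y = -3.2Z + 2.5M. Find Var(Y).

Var(Y) = a²·Var(Z) + b²·Var(M) + 2ab·Cov[Z, M] with a = -3.2, b = 2.5.
= (-3.2)²·110.6 + 2.5²·65 + 2·(-3.2)·2.5·33
= 1132.544 + 406.25 + (-528) = 1010.794.

Var(Y) = 1010.794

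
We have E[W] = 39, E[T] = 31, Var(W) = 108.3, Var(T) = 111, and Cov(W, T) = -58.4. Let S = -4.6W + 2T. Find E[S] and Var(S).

E[S] = (-4.6)·E[W] + 2·E[T] = (-4.6)·39 + 2·31 = -117.4.
Var(S) = a²·Var(W) + b²·Var(T) + 2ab·Cov(W, T) with a = -4.6, b = 2.
= (-4.6)²·108.3 + 2²·111 + 2·(-4.6)·2·(-58.4)
= 2291.628 + 444 + 1074.56 = 3810.188.

E[S] = -117.4, Var(S) = 3810.188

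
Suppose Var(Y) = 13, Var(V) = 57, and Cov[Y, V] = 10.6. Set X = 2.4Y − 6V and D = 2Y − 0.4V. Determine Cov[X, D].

Cov[X, D] = 61.824

By bilinearity, Cov[X, D] = ac·Var(Y) + bd·Var(V) + (ad+bc)·Cov[Y, V], with a=2.4, b=-6, c=2, d=-0.4.
ac·Var(Y) = 2.4·2·13 = 62.4
bd·Var(V) = (-6)·(-0.4)·57 = 136.8
(ad+bc)·Cov[Y, V] = (-12.96)·10.6 = -137.376
Cov[X, D] = 62.4 + 136.8 + (-137.376) = 61.824.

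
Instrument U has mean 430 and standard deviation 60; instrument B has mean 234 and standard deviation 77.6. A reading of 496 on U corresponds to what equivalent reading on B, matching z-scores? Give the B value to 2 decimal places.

B = 319.36

z = (496 − 430)/60 = 1.1.
B = 234 + z·77.6 = 234 + (496 − 430)·77.6/60 = 319.36.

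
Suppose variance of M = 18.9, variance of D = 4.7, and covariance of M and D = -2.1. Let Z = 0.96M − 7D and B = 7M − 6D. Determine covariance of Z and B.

By bilinearity, covariance of Z and B = ac·variance of M + bd·variance of D + (ad+bc)·covariance of M and D, with a=0.96, b=-7, c=7, d=-6.
ac·variance of M = 0.96·7·18.9 = 127.008
bd·variance of D = (-7)·(-6)·4.7 = 197.4
(ad+bc)·covariance of M and D = (-54.76)·(-2.1) = 114.996
covariance of Z and B = 127.008 + 197.4 + 114.996 = 439.404.

covariance of Z and B = 439.404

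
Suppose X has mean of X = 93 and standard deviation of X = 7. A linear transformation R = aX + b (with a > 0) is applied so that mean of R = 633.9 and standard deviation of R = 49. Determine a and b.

a = 7, b = -17.1

standard deviation of R = a·standard deviation of X (a > 0), so a = 49/7 = 7.
mean of R = a·mean of X + b, so b = 633.9 − 7·93 = -17.1.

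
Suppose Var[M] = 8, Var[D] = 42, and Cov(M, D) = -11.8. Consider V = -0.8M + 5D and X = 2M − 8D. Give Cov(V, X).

By bilinearity, Cov(V, X) = ac·Var[M] + bd·Var[D] + (ad+bc)·Cov(M, D), with a=-0.8, b=5, c=2, d=-8.
ac·Var[M] = (-0.8)·2·8 = -12.8
bd·Var[D] = 5·(-8)·42 = -1680
(ad+bc)·Cov(M, D) = (16.4)·(-11.8) = -193.52
Cov(V, X) = -12.8 + (-1680) + (-193.52) = -1886.32.

Cov(V, X) = -1886.32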